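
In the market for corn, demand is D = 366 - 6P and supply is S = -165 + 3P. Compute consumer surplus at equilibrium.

Consumer surplus = 12

Equilibrium: 366 - 6P = -165 + 3P gives P* = 59, Q* = 12.
Demand choke price (D = 0): P = 61.
CS = ½(61 − 59)(12) = 12.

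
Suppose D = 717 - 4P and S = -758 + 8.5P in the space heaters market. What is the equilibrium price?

Set D = S: 717 - 4P = -758 + 8.5P.
1475 = 12.5P, so P* = 118.
Q* = 717 − 4(118) = 245.

P* = 118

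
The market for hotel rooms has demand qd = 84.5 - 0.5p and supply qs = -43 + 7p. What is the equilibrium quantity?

q* = 76

Set qd = qs: 84.5 - 0.5p = -43 + 7p.
127.5 = 7.5p, so p* = 17.
q* = 84.5 − 0.5(17) = 76.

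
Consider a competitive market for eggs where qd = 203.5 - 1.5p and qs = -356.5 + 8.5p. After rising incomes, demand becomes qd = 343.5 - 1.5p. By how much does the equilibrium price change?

Original equilibrium: p* = 56, q* = 119.5.
New equilibrium: 343.5 - 1.5p = -356.5 + 8.5p, so 700 = 10p and p' = 70; q' = 343.5 − 1.5(70) = 238.5.
Change in price: 70 − 56 = 14.

Δp = 14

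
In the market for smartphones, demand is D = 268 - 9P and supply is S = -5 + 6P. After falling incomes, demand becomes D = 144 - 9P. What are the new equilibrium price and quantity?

Original equilibrium: P* = 18.2, Q* = 104.2.
New equilibrium: 144 - 9P = -5 + 6P, so 149 = 15P and P' = 149/15; Q' = 144 − 9(149/15) = 54.6.

P' = 149/15, Q' = 54.6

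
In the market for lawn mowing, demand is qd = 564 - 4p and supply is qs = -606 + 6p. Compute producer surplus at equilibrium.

Producer surplus = 768

Equilibrium: 564 - 4p = -606 + 6p gives p* = 117, q* = 96.
Supply starts at p = 101 (where qs = 0).
PS = ½(117 − 101)(96) = 768.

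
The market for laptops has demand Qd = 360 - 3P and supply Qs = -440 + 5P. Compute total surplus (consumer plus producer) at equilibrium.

Equilibrium: 360 - 3P = -440 + 5P gives P* = 100, Q* = 60.
Demand choke price: P = 120; supply starts at P = 88.
CS = ½(120 − 100)(60) = 600; PS = ½(100 − 88)(60) = 360.

Total surplus = 960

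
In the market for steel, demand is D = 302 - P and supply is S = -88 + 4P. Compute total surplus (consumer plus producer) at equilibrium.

Total surplus = 31360

Equilibrium: 302 - P = -88 + 4P gives P* = 78, Q* = 224.
Demand choke price: P = 302; supply starts at P = 22.
CS = ½(302 − 78)(224) = 25088; PS = ½(78 − 22)(224) = 6272.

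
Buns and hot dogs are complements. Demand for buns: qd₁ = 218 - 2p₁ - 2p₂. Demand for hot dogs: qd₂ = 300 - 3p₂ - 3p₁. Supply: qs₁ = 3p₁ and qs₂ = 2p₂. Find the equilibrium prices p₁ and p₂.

Market 1: 218 - 2p₁ - 2p₂ = 3p₁ → 5p₁ + 2p₂ = 218.
Market 2: 5p₂ + 3p₁ = 300.
Eliminating p₂: 5×(1) − 2×(2) gives 19p₁ = 490, so p₁ = 490/19.
Back-substitute into (2): p₂ = (300 − 3×490/19) / 5 = 846/19.

p₁ = 490/19, p₂ = 846/19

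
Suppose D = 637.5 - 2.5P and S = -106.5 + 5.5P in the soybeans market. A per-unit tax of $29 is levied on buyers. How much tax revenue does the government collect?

Pre-tax equilibrium: P* = 93, Q* = 405.
Tax on buyers shifts demand to D = 637.5 − 2.5(P + 29) = 565 - 2.5P.
565 - 2.5P = -106.5 + 5.5P gives seller price Ps = 83.9375; buyers pay Pb = 83.9375 + 29 = 112.9375.
New quantity: Q = 637.5 − 2.5(112.9375) = 355.15625.
Revenue = 29 × 355.15625 = 10299.53125.

Tax revenue = 10299.53125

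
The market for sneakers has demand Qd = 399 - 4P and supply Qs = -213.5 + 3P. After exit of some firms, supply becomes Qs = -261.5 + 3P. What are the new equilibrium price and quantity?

Original equilibrium: P* = 87.5, Q* = 49.
New equilibrium: 399 - 4P = -261.5 + 3P, so 660.5 = 7P and P' = 1321/14; Q' = 399 − 4(1321/14) = 151/7.

P' = 1321/14, Q' = 151/7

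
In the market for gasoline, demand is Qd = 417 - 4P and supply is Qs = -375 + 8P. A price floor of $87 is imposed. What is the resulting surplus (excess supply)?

Surplus = 252

Equilibrium price would be P* = 66, so the floor at 87 binds.
At P = 87: Qd = 69, Qs = 321.
Surplus = 321 − 69 = 252.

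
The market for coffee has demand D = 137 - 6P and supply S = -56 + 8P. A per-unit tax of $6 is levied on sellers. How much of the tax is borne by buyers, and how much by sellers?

Pre-tax equilibrium: P* = 193/14, Q* = 380/7.
Tax on sellers shifts supply to S = -56 + 8(P − 6) = -104 + 8P.
137 - 6P = -104 + 8P gives buyer price Pb = 241/14; sellers receive Ps = 241/14 − 6 = 157/14.
New quantity: Q = 137 − 6(241/14) = 236/7.
Buyer burden = 241/14 − 193/14 = 24/7; seller burden = 193/14 − 157/14 = 18/7.

Buyers bear 24/7, sellers bear 18/7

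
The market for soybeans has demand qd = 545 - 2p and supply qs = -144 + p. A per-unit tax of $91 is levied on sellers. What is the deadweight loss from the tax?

Pre-tax equilibrium: p* = 689/3, q* = 257/3.
Tax on sellers shifts supply to qs = -144 + 1(p − 91) = -235 + p.
545 - 2p = -235 + p gives buyer price pb = 260; sellers receive ps = 260 − 91 = 169.
New quantity: q = 545 − 2(260) = 25.
DWL = ½ × 91 × (257/3 − 25) = 8281/3.

Deadweight loss = 8281/3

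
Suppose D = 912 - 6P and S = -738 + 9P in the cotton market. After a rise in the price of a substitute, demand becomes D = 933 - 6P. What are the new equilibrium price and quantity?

P' = 111.4, Q' = 264.6

Original equilibrium: P* = 110, Q* = 252.
New equilibrium: 933 - 6P = -738 + 9P, so 1671 = 15P and P' = 111.4; Q' = 933 − 6(111.4) = 264.6.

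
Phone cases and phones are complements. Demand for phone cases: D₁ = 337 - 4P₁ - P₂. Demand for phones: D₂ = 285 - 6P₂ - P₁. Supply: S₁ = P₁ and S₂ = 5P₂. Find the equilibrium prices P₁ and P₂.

Market 1: 337 - 4P₁ - P₂ = P₁ → 5P₁ + P₂ = 337.
Market 2: 11P₂ + P₁ = 285.
Eliminating P₂: 11×(1) − 1×(2) gives 54P₁ = 3422, so P₁ = 1711/27.
Back-substitute into (2): P₂ = (285 − 1×1711/27) / 11 = 544/27.

P₁ = 1711/27, P₂ = 544/27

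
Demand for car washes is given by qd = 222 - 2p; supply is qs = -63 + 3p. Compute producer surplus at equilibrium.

Equilibrium: 222 - 2p = -63 + 3p gives p* = 57, q* = 108.
Supply starts at p = 21 (where qs = 0).
PS = ½(57 − 21)(108) = 1944.

Producer surplus = 1944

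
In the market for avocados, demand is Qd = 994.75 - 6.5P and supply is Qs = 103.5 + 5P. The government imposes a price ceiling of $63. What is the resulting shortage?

Shortage = 166.75

Equilibrium price would be P* = 77.5, so the ceiling at 63 binds.
At P = 63: Qd = 994.75 − 6.5(63) = 585.25, Qs = 103.5 + 5(63) = 418.5.
Shortage = 585.25 − 418.5 = 166.75.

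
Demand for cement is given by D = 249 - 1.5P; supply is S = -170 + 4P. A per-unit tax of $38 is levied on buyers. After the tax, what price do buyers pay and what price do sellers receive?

Pre-tax equilibrium: P* = 838/11, Q* = 1482/11.
Tax on buyers shifts demand to D = 249 − 1.5(P + 38) = 192 - 1.5P.
192 - 1.5P = -170 + 4P gives seller price Ps = 724/11; buyers pay Pb = 724/11 + 38 = 1142/11.
New quantity: Q = 249 − 1.5(1142/11) = 1026/11.

Buyers pay 1142/11, sellers receive 724/11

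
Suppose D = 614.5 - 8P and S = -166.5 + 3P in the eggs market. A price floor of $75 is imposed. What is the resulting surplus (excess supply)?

Surplus = 44

Equilibrium price would be P* = 71, so the floor at 75 binds.
At P = 75: D = 14.5, S = 58.5.
Surplus = 58.5 − 14.5 = 44.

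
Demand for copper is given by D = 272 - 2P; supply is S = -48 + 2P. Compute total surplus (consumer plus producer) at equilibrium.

Total surplus = 6272

Equilibrium: 272 - 2P = -48 + 2P gives P* = 80, Q* = 112.
Demand choke price: P = 136; supply starts at P = 24.
CS = ½(136 − 80)(112) = 3136; PS = ½(80 − 24)(112) = 3136.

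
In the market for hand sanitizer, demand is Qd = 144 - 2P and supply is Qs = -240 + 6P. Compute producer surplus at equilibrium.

Producer surplus = 192

Equilibrium: 144 - 2P = -240 + 6P gives P* = 48, Q* = 48.
Supply starts at P = 40 (where Qs = 0).
PS = ½(48 − 40)(48) = 192.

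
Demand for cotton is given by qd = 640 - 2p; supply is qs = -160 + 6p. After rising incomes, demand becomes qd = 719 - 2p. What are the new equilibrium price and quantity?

p' = 109.875, q' = 499.25

Original equilibrium: p* = 100, q* = 440.
New equilibrium: 719 - 2p = -160 + 6p, so 879 = 8p and p' = 109.875; q' = 719 − 2(109.875) = 499.25.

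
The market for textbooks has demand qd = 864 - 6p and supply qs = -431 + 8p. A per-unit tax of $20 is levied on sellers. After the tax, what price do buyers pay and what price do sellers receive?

Buyers pay 1455/14, sellers receive 1175/14

Pre-tax equilibrium: p* = 92.5, q* = 309.
Tax on sellers shifts supply to qs = -431 + 8(p − 20) = -591 + 8p.
864 - 6p = -591 + 8p gives buyer price pb = 1455/14; sellers receive ps = 1455/14 − 20 = 1175/14.
New quantity: q = 864 − 6(1455/14) = 1683/7.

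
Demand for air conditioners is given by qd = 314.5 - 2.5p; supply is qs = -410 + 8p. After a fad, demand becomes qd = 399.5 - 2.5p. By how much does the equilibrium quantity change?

Δq = 1360/21

Original equilibrium: p* = 69, q* = 142.
New equilibrium: 399.5 - 2.5p = -410 + 8p, so 809.5 = 10.5p and p' = 1619/21; q' = 399.5 − 2.5(1619/21) = 4342/21.
Change in quantity: 4342/21 − 142 = 1360/21.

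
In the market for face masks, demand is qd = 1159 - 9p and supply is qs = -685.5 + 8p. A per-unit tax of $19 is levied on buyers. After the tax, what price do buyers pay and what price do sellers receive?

Pre-tax equilibrium: p* = 108.5, q* = 182.5.
Tax on buyers shifts demand to qd = 1159 − 9(p + 19) = 988 - 9p.
988 - 9p = -685.5 + 8p gives seller price ps = 3347/34; buyers pay pb = 3347/34 + 19 = 3993/34.
New quantity: q = 1159 − 9(3993/34) = 3469/34.

Buyers pay 3993/34, sellers receive 3347/34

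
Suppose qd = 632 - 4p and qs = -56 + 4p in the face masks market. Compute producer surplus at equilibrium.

Producer surplus = 10368

Equilibrium: 632 - 4p = -56 + 4p gives p* = 86, q* = 288.
Supply starts at p = 14 (where qs = 0).
PS = ½(86 − 14)(288) = 10368.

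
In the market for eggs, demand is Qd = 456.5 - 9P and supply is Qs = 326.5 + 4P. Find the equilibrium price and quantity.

Set Qd = Qs: 456.5 - 9P = 326.5 + 4P.
130 = 13P, so P* = 10.
Q* = 456.5 − 9(10) = 366.5.

P* = 10, Q* = 366.5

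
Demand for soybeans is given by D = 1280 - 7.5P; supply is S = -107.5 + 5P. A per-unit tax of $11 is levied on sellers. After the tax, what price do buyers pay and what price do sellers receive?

Buyers pay $115.4, sellers receive $104.4

Pre-tax equilibrium: P* = 111, Q* = 447.5.
Tax on sellers shifts supply to S = -107.5 + 5(P − 11) = -162.5 + 5P.
1280 - 7.5P = -162.5 + 5P gives buyer price Pb = 115.4; sellers receive Ps = 115.4 − 11 = 104.4.
New quantity: Q = 1280 − 7.5(115.4) = 414.5.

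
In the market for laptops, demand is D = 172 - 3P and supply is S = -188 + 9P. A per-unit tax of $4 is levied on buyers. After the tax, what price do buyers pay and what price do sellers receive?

Buyers pay $33, sellers receive $29

Pre-tax equilibrium: P* = 30, Q* = 82.
Tax on buyers shifts demand to D = 172 − 3(P + 4) = 160 - 3P.
160 - 3P = -188 + 9P gives seller price Ps = 29; buyers pay Pb = 29 + 4 = 33.
New quantity: Q = 172 − 3(33) = 73.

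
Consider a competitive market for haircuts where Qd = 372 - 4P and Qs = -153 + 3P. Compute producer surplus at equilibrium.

Equilibrium: 372 - 4P = -153 + 3P gives P* = 75, Q* = 72.
Supply starts at P = 51 (where Qs = 0).
PS = ½(75 − 51)(72) = 864.

Producer surplus = 864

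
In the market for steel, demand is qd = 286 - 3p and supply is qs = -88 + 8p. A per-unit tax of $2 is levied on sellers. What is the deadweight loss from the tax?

Pre-tax equilibrium: p* = 34, q* = 184.
Tax on sellers shifts supply to qs = -88 + 8(p − 2) = -104 + 8p.
286 - 3p = -104 + 8p gives buyer price pb = 390/11; sellers receive ps = 390/11 − 2 = 368/11.
New quantity: q = 286 − 3(390/11) = 1976/11.
DWL = ½ × 2 × (184 − 1976/11) = 48/11.

Deadweight loss = 48/11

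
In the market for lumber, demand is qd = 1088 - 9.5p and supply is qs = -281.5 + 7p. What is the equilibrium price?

p* = 83

Set qd = qs: 1088 - 9.5p = -281.5 + 7p.
1369.5 = 16.5p, so p* = 83.
q* = 1088 − 9.5(83) = 299.5.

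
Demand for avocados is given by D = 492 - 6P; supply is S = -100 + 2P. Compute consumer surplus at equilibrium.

Consumer surplus = 192

Equilibrium: 492 - 6P = -100 + 2P gives P* = 74, Q* = 48.
Demand choke price (D = 0): P = 82.
CS = ½(82 − 74)(48) = 192.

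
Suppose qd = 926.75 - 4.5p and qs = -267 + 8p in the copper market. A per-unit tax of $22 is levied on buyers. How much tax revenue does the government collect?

Pre-tax equilibrium: p* = 95.5, q* = 497.
Tax on buyers shifts demand to qd = 926.75 − 4.5(p + 22) = 827.75 - 4.5p.
827.75 - 4.5p = -267 + 8p gives seller price ps = 87.58; buyers pay pb = 87.58 + 22 = 109.58.
New quantity: q = 926.75 − 4.5(109.58) = 433.64.
Revenue = 22 × 433.64 = 9540.08.

Tax revenue = 9540.08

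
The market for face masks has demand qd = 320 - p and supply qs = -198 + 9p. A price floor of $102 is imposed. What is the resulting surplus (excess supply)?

Surplus = 502

Equilibrium price would be p* = 51.8, so the floor at 102 binds.
At p = 102: qd = 218, qs = 720.
Surplus = 720 − 218 = 502.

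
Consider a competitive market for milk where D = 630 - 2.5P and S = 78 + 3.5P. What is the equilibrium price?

Set D = S: 630 - 2.5P = 78 + 3.5P.
552 = 6P, so P* = 92.
Q* = 630 − 2.5(92) = 400.

P* = 92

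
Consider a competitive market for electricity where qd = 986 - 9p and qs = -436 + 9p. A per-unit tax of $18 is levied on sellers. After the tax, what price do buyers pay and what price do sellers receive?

Buyers pay $88, sellers receive $70

Pre-tax equilibrium: p* = 79, q* = 275.
Tax on sellers shifts supply to qs = -436 + 9(p − 18) = -598 + 9p.
986 - 9p = -598 + 9p gives buyer price pb = 88; sellers receive ps = 88 − 18 = 70.
New quantity: q = 986 − 9(88) = 194.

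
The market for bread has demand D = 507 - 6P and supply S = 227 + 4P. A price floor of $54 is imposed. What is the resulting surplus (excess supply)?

Equilibrium price would be P* = 28, so the floor at 54 binds.
At P = 54: D = 183, S = 443.
Surplus = 443 − 183 = 260.

Surplus = 260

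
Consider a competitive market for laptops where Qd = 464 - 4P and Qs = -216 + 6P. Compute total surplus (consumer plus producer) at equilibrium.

Total surplus = 7680

Equilibrium: 464 - 4P = -216 + 6P gives P* = 68, Q* = 192.
Demand choke price: P = 116; supply starts at P = 36.
CS = ½(116 − 68)(192) = 4608; PS = ½(68 − 36)(192) = 3072.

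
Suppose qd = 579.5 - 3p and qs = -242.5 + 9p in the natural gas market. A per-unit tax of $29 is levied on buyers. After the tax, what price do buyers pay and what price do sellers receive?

Buyers pay $90.25, sellers receive $61.25

Pre-tax equilibrium: p* = 68.5, q* = 374.
Tax on buyers shifts demand to qd = 579.5 − 3(p + 29) = 492.5 - 3p.
492.5 - 3p = -242.5 + 9p gives seller price ps = 61.25; buyers pay pb = 61.25 + 29 = 90.25.
New quantity: q = 579.5 − 3(90.25) = 308.75.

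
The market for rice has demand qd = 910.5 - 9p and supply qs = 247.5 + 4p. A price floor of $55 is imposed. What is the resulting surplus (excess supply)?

Equilibrium price would be p* = 51, so the floor at 55 binds.
At p = 55: qd = 415.5, qs = 467.5.
Surplus = 467.5 − 415.5 = 52.

Surplus = 52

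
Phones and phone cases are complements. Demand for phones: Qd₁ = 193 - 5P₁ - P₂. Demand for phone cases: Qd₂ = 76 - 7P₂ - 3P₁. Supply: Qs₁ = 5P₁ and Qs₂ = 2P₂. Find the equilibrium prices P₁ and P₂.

Market 1: 193 - 5P₁ - P₂ = 5P₁ → 10P₁ + P₂ = 193.
Market 2: 9P₂ + 3P₁ = 76.
Eliminating P₂: 9×(1) − 1×(2) gives 87P₁ = 1661, so P₁ = 1661/87.
Back-substitute into (2): P₂ = (76 − 3×1661/87) / 9 = 181/87.

P₁ = 1661/87, P₂ = 181/87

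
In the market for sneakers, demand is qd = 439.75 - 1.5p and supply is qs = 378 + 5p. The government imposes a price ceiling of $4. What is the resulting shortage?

Shortage = 35.75

Equilibrium price would be p* = 9.5, so the ceiling at 4 binds.
At p = 4: qd = 439.75 − 1.5(4) = 433.75, qs = 378 + 5(4) = 398.
Shortage = 433.75 − 398 = 35.75.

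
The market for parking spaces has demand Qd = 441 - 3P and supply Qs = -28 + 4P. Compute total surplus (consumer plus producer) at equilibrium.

Total surplus = 16800

Equilibrium: 441 - 3P = -28 + 4P gives P* = 67, Q* = 240.
Demand choke price: P = 147; supply starts at P = 7.
CS = ½(147 − 67)(240) = 9600; PS = ½(67 − 7)(240) = 7200.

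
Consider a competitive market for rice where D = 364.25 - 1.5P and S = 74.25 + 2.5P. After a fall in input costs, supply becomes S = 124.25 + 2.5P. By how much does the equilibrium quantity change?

ΔQ = 18.75

Original equilibrium: P* = 72.5, Q* = 255.5.
New equilibrium: 364.25 - 1.5P = 124.25 + 2.5P, so 240 = 4P and P' = 60; Q' = 364.25 − 1.5(60) = 274.25.
Change in quantity: 274.25 − 255.5 = 18.75.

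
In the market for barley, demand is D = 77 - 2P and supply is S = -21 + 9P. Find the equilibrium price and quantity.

Set D = S: 77 - 2P = -21 + 9P.
98 = 11P, so P* = 98/11.
Q* = 77 − 2(98/11) = 651/11.

P* = 98/11, Q* = 651/11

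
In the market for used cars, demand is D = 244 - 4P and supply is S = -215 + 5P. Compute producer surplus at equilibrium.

Equilibrium: 244 - 4P = -215 + 5P gives P* = 51, Q* = 40.
Supply starts at P = 43 (where S = 0).
PS = ½(51 − 43)(40) = 160.

Producer surplus = 160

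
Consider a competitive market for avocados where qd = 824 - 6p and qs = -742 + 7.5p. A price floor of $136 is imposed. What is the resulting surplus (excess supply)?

Equilibrium price would be p* = 116, so the floor at 136 binds.
At p = 136: qd = 8, qs = 278.
Surplus = 278 − 8 = 270.

Surplus = 270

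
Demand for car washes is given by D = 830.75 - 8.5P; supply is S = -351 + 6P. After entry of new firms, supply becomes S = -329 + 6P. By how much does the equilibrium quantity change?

Original equilibrium: P* = 81.5, Q* = 138.
New equilibrium: 830.75 - 8.5P = -329 + 6P, so 1159.75 = 14.5P and P' = 4639/58; Q' = 830.75 − 8.5(4639/58) = 4376/29.
Change in quantity: 4376/29 − 138 = 374/29.

ΔQ = 374/29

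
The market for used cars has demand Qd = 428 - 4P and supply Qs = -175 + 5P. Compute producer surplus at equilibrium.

Producer surplus = 2560

Equilibrium: 428 - 4P = -175 + 5P gives P* = 67, Q* = 160.
Supply starts at P = 35 (where Qs = 0).
PS = ½(67 − 35)(160) = 2560.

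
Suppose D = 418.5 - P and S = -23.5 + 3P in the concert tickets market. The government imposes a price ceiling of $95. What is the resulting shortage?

Equilibrium price would be P* = 110.5, so the ceiling at 95 binds.
At P = 95: D = 418.5 − 1(95) = 323.5, S = -23.5 + 3(95) = 261.5.
Shortage = 323.5 − 261.5 = 62.

Shortage = 62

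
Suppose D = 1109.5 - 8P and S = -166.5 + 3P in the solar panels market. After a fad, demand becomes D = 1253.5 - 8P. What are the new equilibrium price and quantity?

Original equilibrium: P* = 116, Q* = 181.5.
New equilibrium: 1253.5 - 8P = -166.5 + 3P, so 1420 = 11P and P' = 1420/11; Q' = 1253.5 − 8(1420/11) = 4857/22.

P' = 1420/11, Q' = 4857/22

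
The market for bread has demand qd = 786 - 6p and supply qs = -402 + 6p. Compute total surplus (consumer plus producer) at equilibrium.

Equilibrium: 786 - 6p = -402 + 6p gives p* = 99, q* = 192.
Demand choke price: p = 131; supply starts at p = 67.
CS = ½(131 − 99)(192) = 3072; PS = ½(99 − 67)(192) = 3072.

Total surplus = 6144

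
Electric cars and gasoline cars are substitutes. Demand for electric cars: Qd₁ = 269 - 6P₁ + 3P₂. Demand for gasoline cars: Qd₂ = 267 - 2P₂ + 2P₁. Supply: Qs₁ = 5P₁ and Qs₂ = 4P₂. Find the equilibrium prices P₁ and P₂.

Market 1: 269 - 6P₁ + 3P₂ = 5P₁ → 11P₁ - 3P₂ = 269.
Market 2: 6P₂ - 2P₁ = 267.
Eliminating P₂: 6×(1) + 3×(2) gives 60P₁ = 2415, so P₁ = 40.25.
Back-substitute into (2): P₂ = (267 + 2×40.25) / 6 = 695/12.

P₁ = 40.25, P₂ = 695/12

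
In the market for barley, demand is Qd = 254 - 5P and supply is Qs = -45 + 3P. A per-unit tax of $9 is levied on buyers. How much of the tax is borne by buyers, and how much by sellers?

Buyers bear $3.375, sellers bear $5.625

Pre-tax equilibrium: P* = 37.375, Q* = 67.125.
Tax on buyers shifts demand to Qd = 254 − 5(P + 9) = 209 - 5P.
209 - 5P = -45 + 3P gives seller price Ps = 31.75; buyers pay Pb = 31.75 + 9 = 40.75.
New quantity: Q = 254 − 5(40.75) = 50.25.
Buyer burden = 40.75 − 37.375 = 3.375; seller burden = 37.375 − 31.75 = 5.625.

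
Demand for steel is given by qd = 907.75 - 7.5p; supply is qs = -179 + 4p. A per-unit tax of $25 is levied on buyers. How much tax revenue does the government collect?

Tax revenue = 76925/23

Pre-tax equilibrium: p* = 94.5, q* = 199.
Tax on buyers shifts demand to qd = 907.75 − 7.5(p + 25) = 720.25 - 7.5p.
720.25 - 7.5p = -179 + 4p gives seller price ps = 3597/46; buyers pay pb = 3597/46 + 25 = 4747/46.
New quantity: q = 907.75 − 7.5(4747/46) = 3077/23.
Revenue = 25 × 3077/23 = 76925/23.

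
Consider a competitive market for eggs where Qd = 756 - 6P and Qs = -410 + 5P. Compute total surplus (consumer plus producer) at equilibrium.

Total surplus = 2640

Equilibrium: 756 - 6P = -410 + 5P gives P* = 106, Q* = 120.
Demand choke price: P = 126; supply starts at P = 82.
CS = ½(126 − 106)(120) = 1200; PS = ½(106 − 82)(120) = 1440.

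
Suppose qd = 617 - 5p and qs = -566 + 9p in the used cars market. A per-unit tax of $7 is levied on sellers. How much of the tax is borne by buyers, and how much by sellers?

Buyers bear $4.5, sellers bear $2.5

Pre-tax equilibrium: p* = 84.5, q* = 194.5.
Tax on sellers shifts supply to qs = -566 + 9(p − 7) = -629 + 9p.
617 - 5p = -629 + 9p gives buyer price pb = 89; sellers receive ps = 89 − 7 = 82.
New quantity: q = 617 − 5(89) = 172.
Buyer burden = 89 − 84.5 = 4.5; seller burden = 84.5 − 82 = 2.5.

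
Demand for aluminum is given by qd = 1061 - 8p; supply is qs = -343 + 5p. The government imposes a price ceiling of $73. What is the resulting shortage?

Equilibrium price would be p* = 108, so the ceiling at 73 binds.
At p = 73: qd = 1061 − 8(73) = 477, qs = -343 + 5(73) = 22.
Shortage = 477 − 22 = 455.

Shortage = 455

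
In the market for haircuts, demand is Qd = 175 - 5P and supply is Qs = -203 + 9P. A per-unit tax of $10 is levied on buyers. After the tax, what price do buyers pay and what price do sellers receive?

Buyers pay 234/7, sellers receive 164/7

Pre-tax equilibrium: P* = 27, Q* = 40.
Tax on buyers shifts demand to Qd = 175 − 5(P + 10) = 125 - 5P.
125 - 5P = -203 + 9P gives seller price Ps = 164/7; buyers pay Pb = 164/7 + 10 = 234/7.
New quantity: Q = 175 − 5(234/7) = 55/7.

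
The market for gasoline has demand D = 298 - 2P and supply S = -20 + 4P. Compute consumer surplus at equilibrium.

Equilibrium: 298 - 2P = -20 + 4P gives P* = 53, Q* = 192.
Demand choke price (D = 0): P = 149.
CS = ½(149 − 53)(192) = 9216.

Consumer surplus = 9216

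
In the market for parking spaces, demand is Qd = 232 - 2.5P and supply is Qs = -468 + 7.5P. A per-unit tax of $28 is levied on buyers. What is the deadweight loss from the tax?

Deadweight loss = 735

Pre-tax equilibrium: P* = 70, Q* = 57.
Tax on buyers shifts demand to Qd = 232 − 2.5(P + 28) = 162 - 2.5P.
162 - 2.5P = -468 + 7.5P gives seller price Ps = 63; buyers pay Pb = 63 + 28 = 91.
New quantity: Q = 232 − 2.5(91) = 4.5.
DWL = ½ × 28 × (57 − 4.5) = 735.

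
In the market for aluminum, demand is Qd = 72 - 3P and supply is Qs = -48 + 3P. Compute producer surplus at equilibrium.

Equilibrium: 72 - 3P = -48 + 3P gives P* = 20, Q* = 12.
Supply starts at P = 16 (where Qs = 0).
PS = ½(20 − 16)(12) = 24.

Producer surplus = 24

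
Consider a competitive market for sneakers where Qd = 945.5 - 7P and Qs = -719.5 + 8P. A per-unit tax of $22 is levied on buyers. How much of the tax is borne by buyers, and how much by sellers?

Pre-tax equilibrium: P* = 111, Q* = 168.5.
Tax on buyers shifts demand to Qd = 945.5 − 7(P + 22) = 791.5 - 7P.
791.5 - 7P = -719.5 + 8P gives seller price Ps = 1511/15; buyers pay Pb = 1511/15 + 22 = 1841/15.
New quantity: Q = 945.5 − 7(1841/15) = 2591/30.
Buyer burden = 1841/15 − 111 = 176/15; seller burden = 111 − 1511/15 = 154/15.

Buyers bear 176/15, sellers bear 154/15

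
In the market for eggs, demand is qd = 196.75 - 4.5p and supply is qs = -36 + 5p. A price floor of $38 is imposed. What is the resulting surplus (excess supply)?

Surplus = 128.25

Equilibrium price would be p* = 24.5, so the floor at 38 binds.
At p = 38: qd = 25.75, qs = 154.
Surplus = 154 − 25.75 = 128.25.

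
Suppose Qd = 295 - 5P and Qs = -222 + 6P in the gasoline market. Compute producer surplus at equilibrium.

Producer surplus = 300

Equilibrium: 295 - 5P = -222 + 6P gives P* = 47, Q* = 60.
Supply starts at P = 37 (where Qs = 0).
PS = ½(47 − 37)(60) = 300.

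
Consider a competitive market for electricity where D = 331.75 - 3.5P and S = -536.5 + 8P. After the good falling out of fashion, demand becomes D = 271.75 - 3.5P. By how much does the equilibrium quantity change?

Original equilibrium: P* = 75.5, Q* = 67.5.
New equilibrium: 271.75 - 3.5P = -536.5 + 8P, so 808.25 = 11.5P and P' = 3233/46; Q' = 271.75 − 3.5(3233/46) = 1185/46.
Change in quantity: 1185/46 − 67.5 = -960/23.

ΔQ = -960/23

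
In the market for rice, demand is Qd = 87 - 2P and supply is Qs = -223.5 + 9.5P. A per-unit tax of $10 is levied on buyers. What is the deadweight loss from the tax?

Deadweight loss = 1900/23

Pre-tax equilibrium: P* = 27, Q* = 33.
Tax on buyers shifts demand to Qd = 87 − 2(P + 10) = 67 - 2P.
67 - 2P = -223.5 + 9.5P gives seller price Ps = 581/23; buyers pay Pb = 581/23 + 10 = 811/23.
New quantity: Q = 87 − 2(811/23) = 379/23.
DWL = ½ × 10 × (33 − 379/23) = 1900/23.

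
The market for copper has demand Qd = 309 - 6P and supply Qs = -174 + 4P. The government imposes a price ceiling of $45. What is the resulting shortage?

Equilibrium price would be P* = 48.3, so the ceiling at 45 binds.
At P = 45: Qd = 309 − 6(45) = 39, Qs = -174 + 4(45) = 6.
Shortage = 39 − 6 = 33.

Shortage = 33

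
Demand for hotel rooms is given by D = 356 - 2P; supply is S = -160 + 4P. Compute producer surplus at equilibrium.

Equilibrium: 356 - 2P = -160 + 4P gives P* = 86, Q* = 184.
Supply starts at P = 40 (where S = 0).
PS = ½(86 − 40)(184) = 4232.

Producer surplus = 4232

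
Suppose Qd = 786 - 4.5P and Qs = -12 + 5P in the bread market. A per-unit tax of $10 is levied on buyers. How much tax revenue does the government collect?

Pre-tax equilibrium: P* = 84, Q* = 408.
Tax on buyers shifts demand to Qd = 786 − 4.5(P + 10) = 741 - 4.5P.
741 - 4.5P = -12 + 5P gives seller price Ps = 1506/19; buyers pay Pb = 1506/19 + 10 = 1696/19.
New quantity: Q = 786 − 4.5(1696/19) = 7302/19.
Revenue = 10 × 7302/19 = 73020/19.

Tax revenue = 73020/19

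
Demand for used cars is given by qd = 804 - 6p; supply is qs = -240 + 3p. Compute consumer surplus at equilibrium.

Consumer surplus = 972

Equilibrium: 804 - 6p = -240 + 3p gives p* = 116, q* = 108.
Demand choke price (qd = 0): p = 134.
CS = ½(134 − 116)(108) = 972.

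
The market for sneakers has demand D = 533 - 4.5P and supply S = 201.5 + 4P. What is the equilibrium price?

P* = 39

Set D = S: 533 - 4.5P = 201.5 + 4P.
331.5 = 8.5P, so P* = 39.
Q* = 533 − 4.5(39) = 357.5.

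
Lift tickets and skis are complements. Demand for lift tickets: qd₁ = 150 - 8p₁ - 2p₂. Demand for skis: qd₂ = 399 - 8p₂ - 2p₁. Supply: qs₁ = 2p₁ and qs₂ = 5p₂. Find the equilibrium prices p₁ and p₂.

Market 1: 150 - 8p₁ - 2p₂ = 2p₁ → 10p₁ + 2p₂ = 150.
Market 2: 13p₂ + 2p₁ = 399.
Eliminating p₂: 13×(1) − 2×(2) gives 126p₁ = 1152, so p₁ = 64/7.
Back-substitute into (2): p₂ = (399 − 2×64/7) / 13 = 205/7.

p₁ = 64/7, p₂ = 205/7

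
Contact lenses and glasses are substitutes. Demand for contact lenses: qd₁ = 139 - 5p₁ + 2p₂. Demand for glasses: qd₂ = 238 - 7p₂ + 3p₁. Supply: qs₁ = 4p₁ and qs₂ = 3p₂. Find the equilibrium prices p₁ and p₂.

Market 1: 139 - 5p₁ + 2p₂ = 4p₁ → 9p₁ - 2p₂ = 139.
Market 2: 10p₂ - 3p₁ = 238.
Eliminating p₂: 10×(1) + 2×(2) gives 84p₁ = 1866, so p₁ = 311/14.
Back-substitute into (2): p₂ = (238 + 3×311/14) / 10 = 853/28.

p₁ = 311/14, p₂ = 853/28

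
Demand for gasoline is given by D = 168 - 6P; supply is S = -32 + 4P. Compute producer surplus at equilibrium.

Equilibrium: 168 - 6P = -32 + 4P gives P* = 20, Q* = 48.
Supply starts at P = 8 (where S = 0).
PS = ½(20 − 8)(48) = 288.

Producer surplus = 288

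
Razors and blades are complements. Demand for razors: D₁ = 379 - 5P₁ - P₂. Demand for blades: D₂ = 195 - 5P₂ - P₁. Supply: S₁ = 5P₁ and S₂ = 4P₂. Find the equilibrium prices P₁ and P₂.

P₁ = 3216/89, P₂ = 1571/89

Market 1: 379 - 5P₁ - P₂ = 5P₁ → 10P₁ + P₂ = 379.
Market 2: 9P₂ + P₁ = 195.
Eliminating P₂: 9×(1) − 1×(2) gives 89P₁ = 3216, so P₁ = 3216/89.
Back-substitute into (2): P₂ = (195 − 1×3216/89) / 9 = 1571/89.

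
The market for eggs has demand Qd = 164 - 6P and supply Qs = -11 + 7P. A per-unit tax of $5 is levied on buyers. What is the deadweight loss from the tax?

Deadweight loss = 525/13

Pre-tax equilibrium: P* = 175/13, Q* = 1082/13.
Tax on buyers shifts demand to Qd = 164 − 6(P + 5) = 134 - 6P.
134 - 6P = -11 + 7P gives seller price Ps = 145/13; buyers pay Pb = 145/13 + 5 = 210/13.
New quantity: Q = 164 − 6(210/13) = 872/13.
DWL = ½ × 5 × (1082/13 − 872/13) = 525/13.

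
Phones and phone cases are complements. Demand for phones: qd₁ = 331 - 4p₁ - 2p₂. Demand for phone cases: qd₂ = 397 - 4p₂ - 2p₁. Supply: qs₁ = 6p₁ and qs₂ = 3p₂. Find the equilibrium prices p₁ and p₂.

Market 1: 331 - 4p₁ - 2p₂ = 6p₁ → 10p₁ + 2p₂ = 331.
Market 2: 7p₂ + 2p₁ = 397.
Eliminating p₂: 7×(1) − 2×(2) gives 66p₁ = 1523, so p₁ = 1523/66.
Back-substitute into (2): p₂ = (397 − 2×1523/66) / 7 = 1654/33.

p₁ = 1523/66, p₂ = 1654/33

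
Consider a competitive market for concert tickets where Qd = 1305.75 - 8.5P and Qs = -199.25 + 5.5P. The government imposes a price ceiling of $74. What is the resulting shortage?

Shortage = 469

Equilibrium price would be P* = 107.5, so the ceiling at 74 binds.
At P = 74: Qd = 1305.75 − 8.5(74) = 676.75, Qs = -199.25 + 5.5(74) = 207.75.
Shortage = 676.75 − 207.75 = 469.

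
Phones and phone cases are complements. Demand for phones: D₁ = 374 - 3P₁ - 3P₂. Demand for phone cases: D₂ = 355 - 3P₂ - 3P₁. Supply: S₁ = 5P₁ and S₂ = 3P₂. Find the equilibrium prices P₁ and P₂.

P₁ = 393/13, P₂ = 1718/39

Market 1: 374 - 3P₁ - 3P₂ = 5P₁ → 8P₁ + 3P₂ = 374.
Market 2: 6P₂ + 3P₁ = 355.
Eliminating P₂: 6×(1) − 3×(2) gives 39P₁ = 1179, so P₁ = 393/13.
Back-substitute into (2): P₂ = (355 − 3×393/13) / 6 = 1718/39.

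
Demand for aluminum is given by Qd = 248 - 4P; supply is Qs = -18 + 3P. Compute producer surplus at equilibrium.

Equilibrium: 248 - 4P = -18 + 3P gives P* = 38, Q* = 96.
Supply starts at P = 6 (where Qs = 0).
PS = ½(38 − 6)(96) = 1536.

Producer surplus = 1536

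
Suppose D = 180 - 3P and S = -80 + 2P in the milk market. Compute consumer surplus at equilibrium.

Equilibrium: 180 - 3P = -80 + 2P gives P* = 52, Q* = 24.
Demand choke price (D = 0): P = 60.
CS = ½(60 − 52)(24) = 96.

Consumer surplus = 96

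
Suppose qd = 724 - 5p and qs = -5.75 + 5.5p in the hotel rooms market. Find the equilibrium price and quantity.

p* = 69.5, q* = 376.5

Set qd = qs: 724 - 5p = -5.75 + 5.5p.
729.75 = 10.5p, so p* = 69.5.
q* = 724 − 5(69.5) = 376.5.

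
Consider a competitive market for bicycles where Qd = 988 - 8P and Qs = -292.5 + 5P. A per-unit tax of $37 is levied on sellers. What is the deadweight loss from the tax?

Pre-tax equilibrium: P* = 98.5, Q* = 200.
Tax on sellers shifts supply to Qs = -292.5 + 5(P − 37) = -477.5 + 5P.
988 - 8P = -477.5 + 5P gives buyer price Pb = 2931/26; sellers receive Ps = 2931/26 − 37 = 1969/26.
New quantity: Q = 988 − 8(2931/26) = 1120/13.
DWL = ½ × 37 × (200 − 1120/13) = 27380/13.

Deadweight loss = 27380/13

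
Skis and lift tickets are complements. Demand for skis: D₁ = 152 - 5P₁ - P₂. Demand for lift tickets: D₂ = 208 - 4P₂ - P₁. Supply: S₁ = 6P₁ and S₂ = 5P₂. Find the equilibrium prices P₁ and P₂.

Market 1: 152 - 5P₁ - P₂ = 6P₁ → 11P₁ + P₂ = 152.
Market 2: 9P₂ + P₁ = 208.
Eliminating P₂: 9×(1) − 1×(2) gives 98P₁ = 1160, so P₁ = 580/49.
Back-substitute into (2): P₂ = (208 − 1×580/49) / 9 = 1068/49.

P₁ = 580/49, P₂ = 1068/49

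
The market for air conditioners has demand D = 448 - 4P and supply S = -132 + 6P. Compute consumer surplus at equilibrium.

Equilibrium: 448 - 4P = -132 + 6P gives P* = 58, Q* = 216.
Demand choke price (D = 0): P = 112.
CS = ½(112 − 58)(216) = 5832.

Consumer surplus = 5832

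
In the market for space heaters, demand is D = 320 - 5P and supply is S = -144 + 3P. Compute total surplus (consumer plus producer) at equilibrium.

Equilibrium: 320 - 5P = -144 + 3P gives P* = 58, Q* = 30.
Demand choke price: P = 64; supply starts at P = 48.
CS = ½(64 − 58)(30) = 90; PS = ½(58 − 48)(30) = 150.

Total surplus = 240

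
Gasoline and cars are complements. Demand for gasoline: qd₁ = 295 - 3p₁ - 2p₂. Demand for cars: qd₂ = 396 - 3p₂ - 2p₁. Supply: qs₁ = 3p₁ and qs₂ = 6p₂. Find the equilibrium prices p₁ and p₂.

p₁ = 37.26, p₂ = 35.72

Market 1: 295 - 3p₁ - 2p₂ = 3p₁ → 6p₁ + 2p₂ = 295.
Market 2: 9p₂ + 2p₁ = 396.
Eliminating p₂: 9×(1) − 2×(2) gives 50p₁ = 1863, so p₁ = 37.26.
Back-substitute into (2): p₂ = (396 − 2×37.26) / 9 = 35.72.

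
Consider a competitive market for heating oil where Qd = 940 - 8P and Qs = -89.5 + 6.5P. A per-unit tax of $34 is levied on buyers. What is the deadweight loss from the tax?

Pre-tax equilibrium: P* = 71, Q* = 372.
Tax on buyers shifts demand to Qd = 940 − 8(P + 34) = 668 - 8P.
668 - 8P = -89.5 + 6.5P gives seller price Ps = 1515/29; buyers pay Pb = 1515/29 + 34 = 2501/29.
New quantity: Q = 940 − 8(2501/29) = 7252/29.
DWL = ½ × 34 × (372 − 7252/29) = 60112/29.

Deadweight loss = 60112/29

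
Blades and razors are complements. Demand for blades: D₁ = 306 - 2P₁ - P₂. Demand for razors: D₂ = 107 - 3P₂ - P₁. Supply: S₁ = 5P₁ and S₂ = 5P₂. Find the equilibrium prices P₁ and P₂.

Market 1: 306 - 2P₁ - P₂ = 5P₁ → 7P₁ + P₂ = 306.
Market 2: 8P₂ + P₁ = 107.
Eliminating P₂: 8×(1) − 1×(2) gives 55P₁ = 2341, so P₁ = 2341/55.
Back-substitute into (2): P₂ = (107 − 1×2341/55) / 8 = 443/55.

P₁ = 2341/55, P₂ = 443/55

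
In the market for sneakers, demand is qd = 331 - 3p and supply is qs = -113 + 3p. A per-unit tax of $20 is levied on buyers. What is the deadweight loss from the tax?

Deadweight loss = 300

Pre-tax equilibrium: p* = 74, q* = 109.
Tax on buyers shifts demand to qd = 331 − 3(p + 20) = 271 - 3p.
271 - 3p = -113 + 3p gives seller price ps = 64; buyers pay pb = 64 + 20 = 84.
New quantity: q = 331 − 3(84) = 79.
DWL = ½ × 20 × (109 − 79) = 300.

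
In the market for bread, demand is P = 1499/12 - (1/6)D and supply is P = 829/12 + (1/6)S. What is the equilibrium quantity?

Q* = 167.5

Set the two price expressions equal: 1499/12 - (1/6)Q = 829/12 + (1/6)Q.
335/6 = (1/3)Q, so Q* = 167.5.
P* = 1499/12 − (1/6)(167.5) = 97.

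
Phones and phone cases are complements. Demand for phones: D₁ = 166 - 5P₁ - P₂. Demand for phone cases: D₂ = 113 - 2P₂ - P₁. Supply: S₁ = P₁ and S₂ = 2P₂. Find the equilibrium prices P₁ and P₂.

P₁ = 551/23, P₂ = 512/23

Market 1: 166 - 5P₁ - P₂ = P₁ → 6P₁ + P₂ = 166.
Market 2: 4P₂ + P₁ = 113.
Eliminating P₂: 4×(1) − 1×(2) gives 23P₁ = 551, so P₁ = 551/23.
Back-substitute into (2): P₂ = (113 − 1×551/23) / 4 = 512/23.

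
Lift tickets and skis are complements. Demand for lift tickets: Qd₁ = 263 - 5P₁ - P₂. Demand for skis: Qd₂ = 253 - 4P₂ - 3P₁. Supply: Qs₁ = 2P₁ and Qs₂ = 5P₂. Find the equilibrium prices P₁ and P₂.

Market 1: 263 - 5P₁ - P₂ = 2P₁ → 7P₁ + P₂ = 263.
Market 2: 9P₂ + 3P₁ = 253.
Eliminating P₂: 9×(1) − 1×(2) gives 60P₁ = 2114, so P₁ = 1057/30.
Back-substitute into (2): P₂ = (253 − 3×1057/30) / 9 = 491/30.

P₁ = 1057/30, P₂ = 491/30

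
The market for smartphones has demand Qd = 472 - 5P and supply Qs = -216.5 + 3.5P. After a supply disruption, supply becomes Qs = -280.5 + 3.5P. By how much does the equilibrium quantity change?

Original equilibrium: P* = 81, Q* = 67.
New equilibrium: 472 - 5P = -280.5 + 3.5P, so 752.5 = 8.5P and P' = 1505/17; Q' = 472 − 5(1505/17) = 499/17.
Change in quantity: 499/17 − 67 = -640/17.

ΔQ = -640/17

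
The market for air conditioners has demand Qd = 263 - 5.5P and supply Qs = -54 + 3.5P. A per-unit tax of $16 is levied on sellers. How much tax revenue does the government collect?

Tax revenue = 5048/9

Pre-tax equilibrium: P* = 317/9, Q* = 1247/18.
Tax on sellers shifts supply to Qs = -54 + 3.5(P − 16) = -110 + 3.5P.
263 - 5.5P = -110 + 3.5P gives buyer price Pb = 373/9; sellers receive Ps = 373/9 − 16 = 229/9.
New quantity: Q = 263 − 5.5(373/9) = 631/18.
Revenue = 16 × 631/18 = 5048/9.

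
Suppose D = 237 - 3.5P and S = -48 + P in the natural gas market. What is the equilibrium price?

P* = 190/3

Set D = S: 237 - 3.5P = -48 + P.
285 = 4.5P, so P* = 190/3.
Q* = 237 − 3.5(190/3) = 46/3.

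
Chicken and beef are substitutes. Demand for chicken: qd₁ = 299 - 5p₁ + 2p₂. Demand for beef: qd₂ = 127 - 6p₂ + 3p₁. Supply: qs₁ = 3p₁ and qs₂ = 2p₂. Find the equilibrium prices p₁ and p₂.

p₁ = 1323/29, p₂ = 1913/58

Market 1: 299 - 5p₁ + 2p₂ = 3p₁ → 8p₁ - 2p₂ = 299.
Market 2: 8p₂ - 3p₁ = 127.
Eliminating p₂: 8×(1) + 2×(2) gives 58p₁ = 2646, so p₁ = 1323/29.
Back-substitute into (2): p₂ = (127 + 3×1323/29) / 8 = 1913/58.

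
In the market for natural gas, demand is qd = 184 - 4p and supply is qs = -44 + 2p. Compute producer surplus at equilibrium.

Producer surplus = 256

Equilibrium: 184 - 4p = -44 + 2p gives p* = 38, q* = 32.
Supply starts at p = 22 (where qs = 0).
PS = ½(38 − 22)(32) = 256.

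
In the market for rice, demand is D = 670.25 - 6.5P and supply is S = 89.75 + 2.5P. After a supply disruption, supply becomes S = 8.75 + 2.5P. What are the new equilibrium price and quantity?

Original equilibrium: P* = 64.5, Q* = 251.
New equilibrium: 670.25 - 6.5P = 8.75 + 2.5P, so 661.5 = 9P and P' = 73.5; Q' = 670.25 − 6.5(73.5) = 192.5.

P' = 73.5, Q' = 192.5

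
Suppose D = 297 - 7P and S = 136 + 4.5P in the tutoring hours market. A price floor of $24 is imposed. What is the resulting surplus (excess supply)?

Equilibrium price would be P* = 14, so the floor at 24 binds.
At P = 24: D = 129, S = 244.
Surplus = 244 − 129 = 115.

Surplus = 115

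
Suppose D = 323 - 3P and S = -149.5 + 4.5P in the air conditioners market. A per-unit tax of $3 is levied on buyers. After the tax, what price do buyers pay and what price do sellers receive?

Pre-tax equilibrium: P* = 63, Q* = 134.
Tax on buyers shifts demand to D = 323 − 3(P + 3) = 314 - 3P.
314 - 3P = -149.5 + 4.5P gives seller price Ps = 61.8; buyers pay Pb = 61.8 + 3 = 64.8.
New quantity: Q = 323 − 3(64.8) = 128.6.

Buyers pay $64.8, sellers receive $61.8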